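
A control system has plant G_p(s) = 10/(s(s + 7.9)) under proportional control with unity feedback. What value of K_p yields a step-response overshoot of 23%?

From %OS = 100·exp(−πζ/√(1−ζ²)) = 23%, ζ = −ln(0.23)/√(π²+ln²(0.23)) = 0.4237.
Characteristic equation s² + 7.9s + 10K_p = 0 gives ζ = 7.9/(2√(10K_p)).
Setting ζ = 0.4237: √(10K_p) = 7.9/(2·0.4237) = 9.322, so K_p = 86.9/10 = 8.69.

K_p = 8.69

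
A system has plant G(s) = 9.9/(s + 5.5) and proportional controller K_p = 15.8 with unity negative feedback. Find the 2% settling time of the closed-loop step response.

T_s ≈ 0.0247 s

Closed-loop transfer function: T(s) = K_p·G(s)/(1 + K_p·G(s)) = 156.4/(s + 5.5 + 156.4) = 156.4/(s + 161.9).
Time constant τ = 1/161.9 = 0.006176 s, so the 2% settling time is about 4τ = 0.0247 s.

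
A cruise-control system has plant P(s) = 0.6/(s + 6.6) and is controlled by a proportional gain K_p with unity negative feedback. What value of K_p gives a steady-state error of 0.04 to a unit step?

K_p = 264

Steady-state error for a unit step on this type-0 loop is 1/(1 + K_p·P(0)).
P(0) = 0.09091. Require 1/(1 + K_p·0.09091) = 0.04, so 1 + 0.09091·K_p = 25.
K_p = (25 − 1)/0.09091 = 264.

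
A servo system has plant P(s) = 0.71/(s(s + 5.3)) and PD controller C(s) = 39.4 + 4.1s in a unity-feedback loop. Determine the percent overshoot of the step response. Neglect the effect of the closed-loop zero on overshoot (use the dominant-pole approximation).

Forward path: (39.4 + 4.1s)·0.71/(s(s+5.3)). The closed-loop characteristic equation is s² + (5.3 + 0.71·4.1)s + 0.71·39.4 = 0.
That is s² + 8.211s + 27.97 = 0, so ω_n = 5.289 rad/s and ζ = 8.211/(2·5.289) = 0.7762.
%OS = 100·exp(−πζ/√(1−ζ²)) = 2.09%.

2.09%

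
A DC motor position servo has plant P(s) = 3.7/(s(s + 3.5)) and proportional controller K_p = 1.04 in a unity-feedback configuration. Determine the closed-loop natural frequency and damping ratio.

1 + K_p·P(s) = 0 gives s² + 3.5s + 3.848 = 0.
So ω_n² = 3.848 ⇒ ω_n = 1.962 rad/s, and ζ = 3.5/(2ω_n) = 0.892.

ω_n = 1.96 rad/s, ζ = 0.892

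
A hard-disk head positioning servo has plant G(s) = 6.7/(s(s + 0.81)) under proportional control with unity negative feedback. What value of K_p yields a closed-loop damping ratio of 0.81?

K_p = 0.0373

Closed-loop characteristic equation: s² + 0.81s + K_p·6.7 = 0.
So ω_n = √(6.7K_p) and 2ζω_n = 0.81, giving ζ = 0.81/(2√(6.7K_p)).
Setting ζ = 0.81: √(6.7K_p) = 0.81/(2·0.81) = 0.5, so K_p = 0.25/6.7 = 0.0373.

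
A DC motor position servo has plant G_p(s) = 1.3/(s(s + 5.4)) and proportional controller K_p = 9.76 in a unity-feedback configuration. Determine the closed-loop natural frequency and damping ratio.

ω_n = 3.56 rad/s, ζ = 0.758

1 + K_p·G_p(s) = 0 gives s² + 5.4s + 12.69 = 0.
So ω_n² = 12.69 ⇒ ω_n = 3.562 rad/s, and ζ = 5.4/(2ω_n) = 0.758.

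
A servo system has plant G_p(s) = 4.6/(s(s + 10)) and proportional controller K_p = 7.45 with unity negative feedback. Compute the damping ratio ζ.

ζ = 0.854

With unity feedback the closed-loop characteristic equation is s² + 10s + 7.45·4.6 = s² + 10s + 34.27 = 0.
So ω_n² = 34.27 ⇒ ω_n = 5.854 rad/s, and ζ = 10/(2ω_n) = 0.854.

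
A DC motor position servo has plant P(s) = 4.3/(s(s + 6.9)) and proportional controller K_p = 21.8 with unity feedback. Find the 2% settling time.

T_s ≈ 1.16 s

Closed-loop characteristic equation: s² + 6.9s + 93.74 = 0, so ω_n = 9.682 rad/s and ζ = 6.9/(2·9.682) = 0.3563.
2% settling time T_s ≈ 4/(ζω_n) = 4/3.45 = 1.16 s.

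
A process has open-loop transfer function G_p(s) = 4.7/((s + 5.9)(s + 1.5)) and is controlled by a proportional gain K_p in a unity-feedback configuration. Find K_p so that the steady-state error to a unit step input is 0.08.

The loop is type 0, so e_ss(step) = 1/(1 + K_pos) with K_pos = K_p·G_p(0).
G_p(0) = 0.5311. Require 1/(1 + K_p·0.5311) = 0.08, so 1 + 0.5311·K_p = 12.5.
K_p = (12.5 − 1)/0.5311 = 21.7.

K_p = 21.7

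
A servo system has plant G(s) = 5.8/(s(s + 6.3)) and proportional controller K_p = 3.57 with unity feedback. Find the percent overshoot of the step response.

Closed-loop characteristic equation: s² + 6.3s + 20.71 = 0, so ω_n = 4.55 rad/s and ζ = 6.3/(2·4.55) = 0.6922.
%OS = 100·exp(−πζ/√(1−ζ²)) = 100·exp(−π·0.6922/√0.5208) = 4.91%.

4.91%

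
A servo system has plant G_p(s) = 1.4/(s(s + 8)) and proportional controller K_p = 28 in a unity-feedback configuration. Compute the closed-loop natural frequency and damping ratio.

ω_n = 6.26 rad/s, ζ = 0.639

With unity feedback the closed-loop characteristic equation is s² + 8s + 28·1.4 = s² + 8s + 39.2 = 0.
So ω_n² = 39.2 ⇒ ω_n = 6.261 rad/s, and ζ = 8/(2ω_n) = 0.639.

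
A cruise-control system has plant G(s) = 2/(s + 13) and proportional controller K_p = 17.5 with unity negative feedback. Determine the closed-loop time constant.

Closed-loop transfer function: T(s) = K_p·G(s)/(1 + K_p·G(s)) = 35/(s + 13 + 35) = 35/(s + 48).
Time constant τ = 1/48 = 0.0208 s.

τ = 0.0208 s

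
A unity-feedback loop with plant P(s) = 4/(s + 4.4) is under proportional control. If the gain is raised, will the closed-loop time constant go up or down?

decrease

Closed-loop pole is at s = −(4.4+K_p·4); larger K_p moves it further left, so τ = 1/(4.4+K_p·4) decreases.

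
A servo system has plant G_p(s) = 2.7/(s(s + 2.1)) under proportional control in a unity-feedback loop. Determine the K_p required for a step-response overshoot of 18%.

K_p = 1.78

From %OS = 100·exp(−πζ/√(1−ζ²)) = 18%, ζ = −ln(0.18)/√(π²+ln²(0.18)) = 0.4791.
Characteristic equation s² + 2.1s + 2.7K_p = 0 gives ζ = 2.1/(2√(2.7K_p)).
Setting ζ = 0.4791: √(2.7K_p) = 2.1/(2·0.4791) = 2.192, so K_p = 4.803/2.7 = 1.78.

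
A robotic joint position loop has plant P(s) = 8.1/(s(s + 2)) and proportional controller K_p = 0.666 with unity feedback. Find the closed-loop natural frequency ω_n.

ω_n = 2.32 rad/s

With unity feedback the closed-loop characteristic equation is s² + 2s + 0.666·8.1 = s² + 2s + 5.395 = 0.
So ω_n² = 5.395 ⇒ ω_n = 2.323 rad/s, and ζ = 2/(2ω_n) = 0.431.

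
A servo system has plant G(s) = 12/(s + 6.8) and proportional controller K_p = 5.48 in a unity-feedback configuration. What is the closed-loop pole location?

Closed-loop transfer function: T(s) = K_p·G(s)/(1 + K_p·G(s)) = 65.76/(s + 6.8 + 65.76) = 65.76/(s + 72.56).
The closed-loop pole is at s = −72.56.

s = -72.56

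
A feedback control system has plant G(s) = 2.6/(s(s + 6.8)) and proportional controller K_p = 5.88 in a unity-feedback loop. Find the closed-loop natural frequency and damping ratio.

1 + K_p·G(s) = 0 gives s² + 6.8s + 15.29 = 0.
So ω_n² = 15.29 ⇒ ω_n = 3.91 rad/s, and ζ = 6.8/(2ω_n) = 0.87.

ω_n = 3.91 rad/s, ζ = 0.87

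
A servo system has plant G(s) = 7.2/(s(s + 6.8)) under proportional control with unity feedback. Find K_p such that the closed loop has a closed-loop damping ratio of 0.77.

Closed-loop characteristic equation: s² + 6.8s + K_p·7.2 = 0.
So ω_n = √(7.2K_p) and 2ζω_n = 6.8, giving ζ = 6.8/(2√(7.2K_p)).
Setting ζ = 0.77: √(7.2K_p) = 6.8/(2·0.77) = 4.416, so K_p = 19.5/7.2 = 2.71.

K_p = 2.71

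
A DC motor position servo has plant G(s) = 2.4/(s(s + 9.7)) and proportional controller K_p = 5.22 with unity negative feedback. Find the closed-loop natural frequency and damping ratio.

ω_n = 3.54 rad/s, ζ = 1.37

The closed-loop denominator is s(s+9.7) + 5.22·2.4 = s² + 9.7s + 12.53.
Matching s² + 2ζω_n s + ω_n²: ω_n = √12.53 = 3.539 rad/s and 2ζω_n = 9.7, so ζ = 9.7/(2·3.539) = 1.37.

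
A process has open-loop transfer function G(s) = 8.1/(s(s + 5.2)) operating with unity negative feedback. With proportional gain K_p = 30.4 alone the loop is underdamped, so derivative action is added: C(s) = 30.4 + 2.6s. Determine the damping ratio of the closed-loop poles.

ζ = 0.837

Forward path: (30.4 + 2.6s)·8.1/(s(s+5.2)). The closed-loop characteristic equation is s² + (5.2 + 8.1·2.6)s + 8.1·30.4 = 0.
That is s² + 26.26s + 246.2 = 0, so ω_n = 15.69 rad/s and ζ = 26.26/(2·15.69) = 0.8367.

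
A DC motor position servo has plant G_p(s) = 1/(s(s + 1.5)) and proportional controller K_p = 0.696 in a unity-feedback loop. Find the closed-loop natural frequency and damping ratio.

ω_n = 0.834 rad/s, ζ = 0.899

1 + K_p·G_p(s) = 0 gives s² + 1.5s + 0.696 = 0.
Matching s² + 2ζω_n s + ω_n²: ω_n = √0.696 = 0.8343 rad/s and 2ζω_n = 1.5, so ζ = 1.5/(2·0.8343) = 0.899.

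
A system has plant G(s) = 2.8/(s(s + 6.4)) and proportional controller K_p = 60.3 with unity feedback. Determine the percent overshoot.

The closed-loop denominator s² + 6.4s + 168.8 gives ω_n = √168.8 = 12.99 and ζ = 6.4/(2ω_n) = 0.2463.
%OS = 100·exp(−πζ/√(1−ζ²)) = 100·exp(−π·0.2463/√0.9394) = 45%.

45%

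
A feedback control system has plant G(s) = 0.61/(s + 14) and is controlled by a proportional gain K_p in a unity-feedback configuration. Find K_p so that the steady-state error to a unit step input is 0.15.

Steady-state error for a unit step on this type-0 loop is 1/(1 + K_p·G(0)).
G(0) = 0.04357. Require 1/(1 + K_p·0.04357) = 0.15, so 1 + 0.04357·K_p = 6.667.
K_p = (6.667 − 1)/0.04357 = 130.

K_p = 130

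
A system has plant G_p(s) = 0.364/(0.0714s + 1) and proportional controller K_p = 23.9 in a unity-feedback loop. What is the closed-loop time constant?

Closed loop: T(s) = K_p·G_p/(1+K_p·G_p) = 8.7/(0.0714s + 1 + 8.7), with pole at s = −(1 + 8.7)/0.0714 = −135.8.
Closed-loop time constant τ = 1/135.8 = 0.00736 s.

τ = 0.00736 s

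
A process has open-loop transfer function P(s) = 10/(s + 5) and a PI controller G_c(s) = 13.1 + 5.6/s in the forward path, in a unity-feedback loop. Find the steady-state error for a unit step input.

The open loop G_c(s)P(s) has a pole at the origin (type 1), so the static position error constant is infinite and e_ss = 1/(1+∞) = 0.

0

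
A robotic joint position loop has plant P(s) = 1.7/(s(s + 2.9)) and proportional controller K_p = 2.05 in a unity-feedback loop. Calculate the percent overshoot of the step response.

2.08%

The closed-loop denominator s² + 2.9s + 3.485 gives ω_n = √3.485 = 1.867 and ζ = 2.9/(2ω_n) = 0.7767.
%OS = 100·exp(−πζ/√(1−ζ²)) = 100·exp(−π·0.7767/√0.3967) = 2.08%.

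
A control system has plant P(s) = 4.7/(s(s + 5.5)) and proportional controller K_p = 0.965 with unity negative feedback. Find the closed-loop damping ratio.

1 + K_p·P(s) = 0 gives s² + 5.5s + 4.535 = 0.
Matching s² + 2ζω_n s + ω_n²: ω_n = √4.535 = 2.13 rad/s and 2ζω_n = 5.5, so ζ = 5.5/(2·2.13) = 1.29.

ζ = 1.29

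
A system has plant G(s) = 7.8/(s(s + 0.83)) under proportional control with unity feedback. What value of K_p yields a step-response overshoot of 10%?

From %OS = 100·exp(−πζ/√(1−ζ²)) = 10%, ζ = −ln(0.1)/√(π²+ln²(0.1)) = 0.5912.
Characteristic equation s² + 0.83s + 7.8K_p = 0 gives ζ = 0.83/(2√(7.8K_p)).
Setting ζ = 0.5912: √(7.8K_p) = 0.83/(2·0.5912) = 0.702, so K_p = 0.4928/7.8 = 0.0632.

K_p = 0.0632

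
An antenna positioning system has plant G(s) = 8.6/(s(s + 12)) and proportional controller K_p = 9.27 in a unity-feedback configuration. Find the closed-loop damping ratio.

The closed-loop denominator is s(s+12) + 9.27·8.6 = s² + 12s + 79.72.
Matching s² + 2ζω_n s + ω_n²: ω_n = √79.72 = 8.929 rad/s and 2ζω_n = 12, so ζ = 12/(2·8.929) = 0.672.

ζ = 0.672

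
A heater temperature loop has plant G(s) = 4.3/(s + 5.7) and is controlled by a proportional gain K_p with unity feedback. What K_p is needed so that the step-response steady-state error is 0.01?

K_p = 131

Steady-state error for a unit step on this type-0 loop is 1/(1 + K_p·G(0)).
G(0) = 0.7544. Require 1/(1 + K_p·0.7544) = 0.01, so 1 + 0.7544·K_p = 100.
K_p = (100 − 1)/0.7544 = 131.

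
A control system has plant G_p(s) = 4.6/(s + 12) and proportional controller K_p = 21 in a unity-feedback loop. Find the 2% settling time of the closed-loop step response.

Closed-loop transfer function: T(s) = K_p·G_p(s)/(1 + K_p·G_p(s)) = 96.6/(s + 12 + 96.6) = 96.6/(s + 108.6).
Time constant τ = 1/108.6 = 0.009208 s, so the 2% settling time is about 4τ = 0.0368 s.

T_s ≈ 0.0368 s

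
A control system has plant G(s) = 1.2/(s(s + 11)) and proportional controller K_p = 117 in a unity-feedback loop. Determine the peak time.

Closed-loop characteristic equation: s² + 11s + 140.4 = 0, so ω_n = 11.85 rad/s and ζ = 11/(2·11.85) = 0.4642.
Damped frequency ω_d = ω_n√(1−ζ²) = 10.5 rad/s, so peak time T_p = π/ω_d = 0.299 s.

T_p = 0.299 s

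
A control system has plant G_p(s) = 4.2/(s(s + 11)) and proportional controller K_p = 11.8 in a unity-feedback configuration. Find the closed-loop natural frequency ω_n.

With unity feedback the closed-loop characteristic equation is s² + 11s + 11.8·4.2 = s² + 11s + 49.56 = 0.
So ω_n² = 49.56 ⇒ ω_n = 7.04 rad/s, and ζ = 11/(2ω_n) = 0.781.

ω_n = 7.04 rad/s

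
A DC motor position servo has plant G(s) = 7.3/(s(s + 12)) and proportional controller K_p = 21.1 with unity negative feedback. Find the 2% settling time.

Closed-loop characteristic equation: s² + 12s + 154 = 0, so ω_n = 12.41 rad/s and ζ = 12/(2·12.41) = 0.4834.
2% settling time T_s ≈ 4/(ζω_n) = 4/6 = 0.667 s.

T_s ≈ 0.667 s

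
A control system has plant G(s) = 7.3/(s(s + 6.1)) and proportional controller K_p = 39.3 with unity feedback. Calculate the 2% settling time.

T_s ≈ 1.31 s

Closed-loop characteristic equation: s² + 6.1s + 286.9 = 0, so ω_n = 16.94 rad/s and ζ = 6.1/(2·16.94) = 0.1801.
2% settling time T_s ≈ 4/(ζω_n) = 4/3.05 = 1.31 s.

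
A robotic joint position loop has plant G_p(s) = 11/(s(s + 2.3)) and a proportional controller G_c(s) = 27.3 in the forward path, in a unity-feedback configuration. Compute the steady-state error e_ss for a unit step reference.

The open loop G_c(s)G_p(s) has a pole at the origin (type 1), so the static position error constant is infinite and e_ss = 1/(1+∞) = 0.

0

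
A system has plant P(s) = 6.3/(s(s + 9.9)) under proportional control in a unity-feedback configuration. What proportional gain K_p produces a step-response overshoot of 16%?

From %OS = 100·exp(−πζ/√(1−ζ²)) = 16%, ζ = −ln(0.16)/√(π²+ln²(0.16)) = 0.5039.
Characteristic equation s² + 9.9s + 6.3K_p = 0 gives ζ = 9.9/(2√(6.3K_p)).
Setting ζ = 0.5039: √(6.3K_p) = 9.9/(2·0.5039) = 9.824, so K_p = 96.51/6.3 = 15.3.

K_p = 15.3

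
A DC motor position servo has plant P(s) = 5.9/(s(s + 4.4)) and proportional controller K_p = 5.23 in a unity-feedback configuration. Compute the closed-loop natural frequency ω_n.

With unity feedback the closed-loop characteristic equation is s² + 4.4s + 5.23·5.9 = s² + 4.4s + 30.86 = 0.
So ω_n² = 30.86 ⇒ ω_n = 5.555 rad/s, and ζ = 4.4/(2ω_n) = 0.396.

ω_n = 5.55 rad/s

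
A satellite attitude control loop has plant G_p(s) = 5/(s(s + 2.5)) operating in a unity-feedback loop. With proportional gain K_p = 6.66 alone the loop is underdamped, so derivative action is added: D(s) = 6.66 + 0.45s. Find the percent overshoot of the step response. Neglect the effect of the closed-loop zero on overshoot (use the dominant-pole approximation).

24.2%

Forward path: (6.66 + 0.45s)·5/(s(s+2.5)). The closed-loop characteristic equation is s² + (2.5 + 5·0.45)s + 5·6.66 = 0.
That is s² + 4.75s + 33.3 = 0, so ω_n = 5.771 rad/s and ζ = 4.75/(2·5.771) = 0.4116.
%OS = 100·exp(−πζ/√(1−ζ²)) = 24.2%.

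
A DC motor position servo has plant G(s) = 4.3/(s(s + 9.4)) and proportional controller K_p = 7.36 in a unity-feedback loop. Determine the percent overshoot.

0.843%

Closed-loop characteristic equation: s² + 9.4s + 31.65 = 0, so ω_n = 5.626 rad/s and ζ = 9.4/(2·5.626) = 0.8355.
%OS = 100·exp(−πζ/√(1−ζ²)) = 100·exp(−π·0.8355/√0.302) = 0.843%.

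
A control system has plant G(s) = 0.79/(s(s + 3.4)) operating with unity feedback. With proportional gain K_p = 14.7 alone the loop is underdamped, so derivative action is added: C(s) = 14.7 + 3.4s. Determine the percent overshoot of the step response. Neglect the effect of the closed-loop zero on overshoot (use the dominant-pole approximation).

0.197%

Forward path: (14.7 + 3.4s)·0.79/(s(s+3.4)). The closed-loop characteristic equation is s² + (3.4 + 0.79·3.4)s + 0.79·14.7 = 0.
That is s² + 6.086s + 11.61 = 0, so ω_n = 3.408 rad/s and ζ = 6.086/(2·3.408) = 0.893.
%OS = 100·exp(−πζ/√(1−ζ²)) = 0.197%.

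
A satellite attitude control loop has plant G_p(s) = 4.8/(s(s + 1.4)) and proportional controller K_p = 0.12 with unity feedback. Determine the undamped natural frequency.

ω_n = 0.759 rad/s

The closed-loop denominator is s(s+1.4) + 0.12·4.8 = s² + 1.4s + 0.576.
Matching s² + 2ζω_n s + ω_n²: ω_n = √0.576 = 0.7589 rad/s and 2ζω_n = 1.4, so ζ = 1.4/(2·0.7589) = 0.922.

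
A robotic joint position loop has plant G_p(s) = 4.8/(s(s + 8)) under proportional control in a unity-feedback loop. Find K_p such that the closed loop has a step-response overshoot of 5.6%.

From %OS = 100·exp(−πζ/√(1−ζ²)) = 5.6%, ζ = −ln(0.056)/√(π²+ln²(0.056)) = 0.6761.
Characteristic equation s² + 8s + 4.8K_p = 0 gives ζ = 8/(2√(4.8K_p)).
Setting ζ = 0.6761: √(4.8K_p) = 8/(2·0.6761) = 5.917, so K_p = 35.01/4.8 = 7.29.

K_p = 7.29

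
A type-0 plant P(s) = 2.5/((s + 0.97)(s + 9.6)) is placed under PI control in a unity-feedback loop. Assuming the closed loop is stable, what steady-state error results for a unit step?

The PI controller's integrator makes the forward path type 1, so e_ss to a step is zero.

0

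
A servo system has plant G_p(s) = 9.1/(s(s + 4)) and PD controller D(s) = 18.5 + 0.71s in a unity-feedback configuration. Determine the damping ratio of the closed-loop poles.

Forward path: (18.5 + 0.71s)·9.1/(s(s+4)). The closed-loop characteristic equation is s² + (4 + 9.1·0.71)s + 9.1·18.5 = 0.
That is s² + 10.46s + 168.3 = 0, so ω_n = 12.97 rad/s and ζ = 10.46/(2·12.97) = 0.4031.

ζ = 0.403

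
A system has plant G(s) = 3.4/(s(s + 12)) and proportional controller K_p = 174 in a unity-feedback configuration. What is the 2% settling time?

The closed-loop denominator s² + 12s + 591.6 gives ω_n = √591.6 = 24.32 and ζ = 12/(2ω_n) = 0.2467.
2% settling time T_s ≈ 4/(ζω_n) = 4/6 = 0.667 s.

T_s ≈ 0.667 s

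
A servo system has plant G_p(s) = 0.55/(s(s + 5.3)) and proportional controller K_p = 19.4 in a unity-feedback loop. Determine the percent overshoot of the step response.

From 1 + K_pG_p(s) = 0: s² + 5.3s + 10.67 = 0 ⇒ ω_n = 3.266, ζ = 0.8113.
%OS = 100·exp(−πζ/√(1−ζ²)) = 100·exp(−π·0.8113/√0.3418) = 1.28%.

1.28%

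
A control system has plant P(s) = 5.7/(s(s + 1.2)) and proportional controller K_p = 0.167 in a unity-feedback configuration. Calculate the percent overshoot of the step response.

8.63%

The closed-loop denominator s² + 1.2s + 0.9519 gives ω_n = √0.9519 = 0.9757 and ζ = 1.2/(2ω_n) = 0.615.
%OS = 100·exp(−πζ/√(1−ζ²)) = 100·exp(−π·0.615/√0.6218) = 8.63%.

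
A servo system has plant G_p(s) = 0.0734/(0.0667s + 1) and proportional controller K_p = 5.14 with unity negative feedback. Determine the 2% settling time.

T_s ≈ 0.194 s

Closed loop: T(s) = K_p·G_p/(1+K_p·G_p) = 0.3773/(0.0667s + 1 + 0.3773), with pole at s = −(1 + 0.3773)/0.0667 = −20.65.
τ = 1/20.65 = 0.04843 s, so 2% settling time ≈ 4τ = 0.194 s.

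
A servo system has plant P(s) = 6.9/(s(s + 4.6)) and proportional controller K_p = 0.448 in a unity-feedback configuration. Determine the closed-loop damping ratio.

1 + K_p·P(s) = 0 gives s² + 4.6s + 3.091 = 0.
So ω_n² = 3.091 ⇒ ω_n = 1.758 rad/s, and ζ = 4.6/(2ω_n) = 1.31.

ζ = 1.31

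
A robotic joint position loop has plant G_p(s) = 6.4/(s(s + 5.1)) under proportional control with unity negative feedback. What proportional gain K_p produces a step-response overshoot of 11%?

From %OS = 100·exp(−πζ/√(1−ζ²)) = 11%, ζ = −ln(0.11)/√(π²+ln²(0.11)) = 0.5749.
Characteristic equation s² + 5.1s + 6.4K_p = 0 gives ζ = 5.1/(2√(6.4K_p)).
Setting ζ = 0.5749: √(6.4K_p) = 5.1/(2·0.5749) = 4.436, so K_p = 19.67/6.4 = 3.07.

K_p = 3.07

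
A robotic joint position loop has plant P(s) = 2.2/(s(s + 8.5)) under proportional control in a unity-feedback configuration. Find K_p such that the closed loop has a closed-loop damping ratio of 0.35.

K_p = 67

Closed-loop characteristic equation: s² + 8.5s + K_p·2.2 = 0.
So ω_n = √(2.2K_p) and 2ζω_n = 8.5, giving ζ = 8.5/(2√(2.2K_p)).
Setting ζ = 0.35: √(2.2K_p) = 8.5/(2·0.35) = 12.14, so K_p = 147.4/2.2 = 67.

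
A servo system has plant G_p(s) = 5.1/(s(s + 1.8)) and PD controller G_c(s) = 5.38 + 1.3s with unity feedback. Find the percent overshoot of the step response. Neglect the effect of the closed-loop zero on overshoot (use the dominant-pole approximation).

1.42%

Forward path: (5.38 + 1.3s)·5.1/(s(s+1.8)). The closed-loop characteristic equation is s² + (1.8 + 5.1·1.3)s + 5.1·5.38 = 0.
That is s² + 8.43s + 27.44 = 0, so ω_n = 5.238 rad/s and ζ = 8.43/(2·5.238) = 0.8047.
%OS = 100·exp(−πζ/√(1−ζ²)) = 1.42%.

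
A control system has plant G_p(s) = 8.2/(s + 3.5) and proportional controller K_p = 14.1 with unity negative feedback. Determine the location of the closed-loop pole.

Closed-loop transfer function: T(s) = K_p·G_p(s)/(1 + K_p·G_p(s)) = 115.6/(s + 3.5 + 115.6) = 115.6/(s + 119.1).
The closed-loop pole is at s = −119.1.

s = -119.1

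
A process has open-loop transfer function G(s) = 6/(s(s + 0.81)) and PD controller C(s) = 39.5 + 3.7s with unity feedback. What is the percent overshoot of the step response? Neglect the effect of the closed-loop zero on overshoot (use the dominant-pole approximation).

Forward path: (39.5 + 3.7s)·6/(s(s+0.81)). The closed-loop characteristic equation is s² + (0.81 + 6·3.7)s + 6·39.5 = 0.
That is s² + 23.01s + 237 = 0, so ω_n = 15.39 rad/s and ζ = 23.01/(2·15.39) = 0.7473.
%OS = 100·exp(−πζ/√(1−ζ²)) = 2.92%.

2.92%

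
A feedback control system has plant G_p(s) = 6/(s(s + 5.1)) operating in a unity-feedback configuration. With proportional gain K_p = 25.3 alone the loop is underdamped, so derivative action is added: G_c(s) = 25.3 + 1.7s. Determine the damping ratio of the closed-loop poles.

Forward path: (25.3 + 1.7s)·6/(s(s+5.1)). The closed-loop characteristic equation is s² + (5.1 + 6·1.7)s + 6·25.3 = 0.
That is s² + 15.3s + 151.8 = 0, so ω_n = 12.32 rad/s and ζ = 15.3/(2·12.32) = 0.6209.

ζ = 0.621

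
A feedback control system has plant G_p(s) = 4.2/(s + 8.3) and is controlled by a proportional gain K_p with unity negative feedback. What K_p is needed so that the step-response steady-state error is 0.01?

The loop is type 0, so e_ss(step) = 1/(1 + K_pos) with K_pos = K_p·G_p(0).
G_p(0) = 0.506. Require 1/(1 + K_p·0.506) = 0.01, so 1 + 0.506·K_p = 100.
K_p = (100 − 1)/0.506 = 196.

K_p = 196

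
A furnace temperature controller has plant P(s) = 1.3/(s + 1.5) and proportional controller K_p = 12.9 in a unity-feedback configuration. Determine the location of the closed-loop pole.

Closed-loop transfer function: T(s) = K_p·P(s)/(1 + K_p·P(s)) = 16.77/(s + 1.5 + 16.77) = 16.77/(s + 18.27).
The closed-loop pole is at s = −18.27.

s = -18.27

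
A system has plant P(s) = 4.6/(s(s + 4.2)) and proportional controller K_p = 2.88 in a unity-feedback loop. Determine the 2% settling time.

Closed-loop characteristic equation: s² + 4.2s + 13.25 = 0, so ω_n = 3.64 rad/s and ζ = 4.2/(2·3.64) = 0.577.
2% settling time T_s ≈ 4/(ζω_n) = 4/2.1 = 1.9 s.

T_s ≈ 1.9 s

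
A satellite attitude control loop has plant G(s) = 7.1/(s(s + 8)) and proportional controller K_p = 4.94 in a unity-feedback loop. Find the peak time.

T_p = 0.719 s

Closed-loop characteristic equation: s² + 8s + 35.07 = 0, so ω_n = 5.922 rad/s and ζ = 8/(2·5.922) = 0.6754.
Damped frequency ω_d = ω_n√(1−ζ²) = 4.367 rad/s, so peak time T_p = π/ω_d = 0.719 s.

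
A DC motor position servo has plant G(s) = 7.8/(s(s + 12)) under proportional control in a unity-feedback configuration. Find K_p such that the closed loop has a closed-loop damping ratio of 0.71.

Closed-loop characteristic equation: s² + 12s + K_p·7.8 = 0.
So ω_n = √(7.8K_p) and 2ζω_n = 12, giving ζ = 12/(2√(7.8K_p)).
Setting ζ = 0.71: √(7.8K_p) = 12/(2·0.71) = 8.451, so K_p = 71.41/7.8 = 9.16.

K_p = 9.16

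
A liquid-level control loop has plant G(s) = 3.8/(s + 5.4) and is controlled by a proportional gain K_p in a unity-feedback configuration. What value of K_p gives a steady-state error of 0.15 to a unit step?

K_p = 8.05

Steady-state error for a unit step on this type-0 loop is 1/(1 + K_p·G(0)).
G(0) = 0.7037. Require 1/(1 + K_p·0.7037) = 0.15, so 1 + 0.7037·K_p = 6.667.
K_p = (6.667 − 1)/0.7037 = 8.05.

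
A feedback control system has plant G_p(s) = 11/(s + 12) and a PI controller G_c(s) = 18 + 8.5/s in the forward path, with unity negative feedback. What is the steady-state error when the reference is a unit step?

0

The open loop G_c(s)G_p(s) has a pole at the origin (type 1), so the static position error constant is infinite and e_ss = 1/(1+∞) = 0.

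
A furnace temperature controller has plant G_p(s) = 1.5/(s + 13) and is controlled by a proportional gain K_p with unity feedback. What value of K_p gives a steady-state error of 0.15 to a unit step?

K_p = 49.1

The loop is type 0, so e_ss(step) = 1/(1 + K_pos) with K_pos = K_p·G_p(0).
G_p(0) = 0.1154. Require 1/(1 + K_p·0.1154) = 0.15, so 1 + 0.1154·K_p = 6.667.
K_p = (6.667 − 1)/0.1154 = 49.1.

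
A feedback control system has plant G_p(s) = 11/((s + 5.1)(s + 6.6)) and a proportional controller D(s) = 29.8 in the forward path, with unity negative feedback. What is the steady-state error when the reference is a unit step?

The loop is type 0. Static position error constant K_pos = D(0)·G_p(0) = 29.8·0.3268 = 9.739.
Steady-state error to a unit step: e_ss = 1/(1+K_pos) = 1/10.74 = 0.0931.

0.0931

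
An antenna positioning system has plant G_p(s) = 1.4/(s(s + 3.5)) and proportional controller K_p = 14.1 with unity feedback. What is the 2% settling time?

From 1 + K_pG_p(s) = 0: s² + 3.5s + 19.74 = 0 ⇒ ω_n = 4.443, ζ = 0.3939.
2% settling time T_s ≈ 4/(ζω_n) = 4/1.75 = 2.29 s.

T_s ≈ 2.29 s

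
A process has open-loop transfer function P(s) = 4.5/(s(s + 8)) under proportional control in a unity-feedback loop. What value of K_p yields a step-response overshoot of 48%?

K_p = 68.7

From %OS = 100·exp(−πζ/√(1−ζ²)) = 48%, ζ = −ln(0.48)/√(π²+ln²(0.48)) = 0.2275.
Characteristic equation s² + 8s + 4.5K_p = 0 gives ζ = 8/(2√(4.5K_p)).
Setting ζ = 0.2275: √(4.5K_p) = 8/(2·0.2275) = 17.58, so K_p = 309.1/4.5 = 68.7.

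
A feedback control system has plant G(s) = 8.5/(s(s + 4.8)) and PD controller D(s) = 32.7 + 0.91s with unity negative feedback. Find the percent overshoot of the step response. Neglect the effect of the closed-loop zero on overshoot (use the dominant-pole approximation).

Forward path: (32.7 + 0.91s)·8.5/(s(s+4.8)). The closed-loop characteristic equation is s² + (4.8 + 8.5·0.91)s + 8.5·32.7 = 0.
That is s² + 12.54s + 278 = 0, so ω_n = 16.67 rad/s and ζ = 12.54/(2·16.67) = 0.3759.
%OS = 100·exp(−πζ/√(1−ζ²)) = 28%.

28%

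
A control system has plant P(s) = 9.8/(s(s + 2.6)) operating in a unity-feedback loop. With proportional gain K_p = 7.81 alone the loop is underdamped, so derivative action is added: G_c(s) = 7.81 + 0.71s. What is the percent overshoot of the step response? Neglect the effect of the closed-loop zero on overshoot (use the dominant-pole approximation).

Forward path: (7.81 + 0.71s)·9.8/(s(s+2.6)). The closed-loop characteristic equation is s² + (2.6 + 9.8·0.71)s + 9.8·7.81 = 0.
That is s² + 9.558s + 76.54 = 0, so ω_n = 8.749 rad/s and ζ = 9.558/(2·8.749) = 0.5463.
%OS = 100·exp(−πζ/√(1−ζ²)) = 12.9%.

12.9%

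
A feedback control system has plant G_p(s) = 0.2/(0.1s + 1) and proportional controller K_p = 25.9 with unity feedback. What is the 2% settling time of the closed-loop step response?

Closed loop: T(s) = K_p·G_p/(1+K_p·G_p) = 5.18/(0.1s + 1 + 5.18), with pole at s = −(1 + 5.18)/0.1 = −61.8.
τ = 1/61.8 = 0.01618 s, so 2% settling time ≈ 4τ = 0.0647 s.

T_s ≈ 0.0647 s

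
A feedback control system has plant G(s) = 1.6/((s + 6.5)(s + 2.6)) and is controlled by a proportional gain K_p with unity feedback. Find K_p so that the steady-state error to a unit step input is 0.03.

For a type-0 loop with proportional control, e_ss = 1/(1 + K_p·G(0)).
G(0) = 0.09467. Require 1/(1 + K_p·0.09467) = 0.03, so 1 + 0.09467·K_p = 33.33.
K_p = (33.33 − 1)/0.09467 = 342.

K_p = 342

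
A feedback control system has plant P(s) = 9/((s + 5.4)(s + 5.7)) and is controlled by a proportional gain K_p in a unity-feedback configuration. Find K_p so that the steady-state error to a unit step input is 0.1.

K_p = 30.8

For a type-0 loop with proportional control, e_ss = 1/(1 + K_p·P(0)).
P(0) = 0.2924. Require 1/(1 + K_p·0.2924) = 0.1, so 1 + 0.2924·K_p = 10.
K_p = (10 − 1)/0.2924 = 30.8.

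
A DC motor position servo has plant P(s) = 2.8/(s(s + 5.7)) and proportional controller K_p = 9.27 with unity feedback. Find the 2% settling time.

Closed-loop characteristic equation: s² + 5.7s + 25.96 = 0, so ω_n = 5.095 rad/s and ζ = 5.7/(2·5.095) = 0.5594.
2% settling time T_s ≈ 4/(ζω_n) = 4/2.85 = 1.4 s.

T_s ≈ 1.4 s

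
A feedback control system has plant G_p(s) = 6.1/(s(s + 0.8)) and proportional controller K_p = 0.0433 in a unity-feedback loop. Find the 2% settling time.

Closed-loop characteristic equation: s² + 0.8s + 0.2641 = 0, so ω_n = 0.5139 rad/s and ζ = 0.8/(2·0.5139) = 0.7783.
2% settling time T_s ≈ 4/(ζω_n) = 4/0.4 = 10 s.

T_s ≈ 10 s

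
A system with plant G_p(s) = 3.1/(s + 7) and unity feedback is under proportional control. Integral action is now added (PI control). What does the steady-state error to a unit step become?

0

The integrator makes K_pos = lim_{s→0} C(s)G(s) infinite, so e_ss = 1/(1+K_pos) = 0.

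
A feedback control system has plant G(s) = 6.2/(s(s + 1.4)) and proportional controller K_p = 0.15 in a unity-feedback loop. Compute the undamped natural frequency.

With unity feedback the closed-loop characteristic equation is s² + 1.4s + 0.15·6.2 = s² + 1.4s + 0.93 = 0.
So ω_n² = 0.93 ⇒ ω_n = 0.9644 rad/s, and ζ = 1.4/(2ω_n) = 0.726.

ω_n = 0.964 rad/s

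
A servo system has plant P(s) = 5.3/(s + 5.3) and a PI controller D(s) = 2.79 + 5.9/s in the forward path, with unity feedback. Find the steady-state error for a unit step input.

0

The open loop D(s)P(s) has a pole at the origin (type 1), so the static position error constant is infinite and e_ss = 1/(1+∞) = 0.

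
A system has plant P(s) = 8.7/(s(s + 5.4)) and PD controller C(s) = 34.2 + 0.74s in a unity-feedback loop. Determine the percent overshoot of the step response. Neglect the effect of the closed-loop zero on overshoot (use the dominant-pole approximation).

Forward path: (34.2 + 0.74s)·8.7/(s(s+5.4)). The closed-loop characteristic equation is s² + (5.4 + 8.7·0.74)s + 8.7·34.2 = 0.
That is s² + 11.84s + 297.5 = 0, so ω_n = 17.25 rad/s and ζ = 11.84/(2·17.25) = 0.3431.
%OS = 100·exp(−πζ/√(1−ζ²)) = 31.7%.

31.7%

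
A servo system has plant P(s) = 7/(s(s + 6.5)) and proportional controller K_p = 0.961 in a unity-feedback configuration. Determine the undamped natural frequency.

ω_n = 2.59 rad/s

The closed-loop denominator is s(s+6.5) + 0.961·7 = s² + 6.5s + 6.727.
So ω_n² = 6.727 ⇒ ω_n = 2.594 rad/s, and ζ = 6.5/(2ω_n) = 1.25.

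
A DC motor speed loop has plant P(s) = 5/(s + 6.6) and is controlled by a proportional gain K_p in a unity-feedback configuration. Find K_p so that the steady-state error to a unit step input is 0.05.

For a type-0 loop with proportional control, e_ss = 1/(1 + K_p·P(0)).
P(0) = 0.7576. Require 1/(1 + K_p·0.7576) = 0.05, so 1 + 0.7576·K_p = 20.
K_p = (20 − 1)/0.7576 = 25.1.

K_p = 25.1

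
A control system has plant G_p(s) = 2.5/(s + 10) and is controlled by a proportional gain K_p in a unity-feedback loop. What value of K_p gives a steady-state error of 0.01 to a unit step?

K_p = 396

The loop is type 0, so e_ss(step) = 1/(1 + K_pos) with K_pos = K_p·G_p(0).
G_p(0) = 0.25. Require 1/(1 + K_p·0.25) = 0.01, so 1 + 0.25·K_p = 100.
K_p = (100 − 1)/0.25 = 396.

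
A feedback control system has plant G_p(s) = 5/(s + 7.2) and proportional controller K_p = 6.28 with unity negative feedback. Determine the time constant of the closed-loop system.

τ = 0.0259 s

Closed-loop transfer function: T(s) = K_p·G_p(s)/(1 + K_p·G_p(s)) = 31.4/(s + 7.2 + 31.4) = 31.4/(s + 38.6).
Time constant τ = 1/38.6 = 0.0259 s.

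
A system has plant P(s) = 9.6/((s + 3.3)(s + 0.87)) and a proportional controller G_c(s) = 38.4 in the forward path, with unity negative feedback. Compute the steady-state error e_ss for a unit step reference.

The loop is type 0. Static position error constant K_pos = G_c(0)·P(0) = 38.4·3.344 = 128.4.
Steady-state error to a unit step: e_ss = 1/(1+K_pos) = 1/129.4 = 0.00773.

0.00773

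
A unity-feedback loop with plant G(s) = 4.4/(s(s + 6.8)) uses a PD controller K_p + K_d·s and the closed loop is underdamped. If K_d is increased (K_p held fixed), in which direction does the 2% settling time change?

Characteristic equation s² + (6.8 + 4.4K_d)s + 4.4K_p = 0: raising K_d increases ζω_n = (6.8+4.4K_d)/2 while the loop stays underdamped, so T_s ≈ 4/(ζω_n) decreases.

decrease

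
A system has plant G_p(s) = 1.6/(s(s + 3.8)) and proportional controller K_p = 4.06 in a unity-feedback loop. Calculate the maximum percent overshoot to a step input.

From 1 + K_pG_p(s) = 0: s² + 3.8s + 6.496 = 0 ⇒ ω_n = 2.549, ζ = 0.7455.
%OS = 100·exp(−πζ/√(1−ζ²)) = 100·exp(−π·0.7455/√0.4443) = 2.98%.

2.98%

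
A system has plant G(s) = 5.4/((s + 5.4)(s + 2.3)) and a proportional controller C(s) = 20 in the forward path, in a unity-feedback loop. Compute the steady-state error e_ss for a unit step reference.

0.103

The loop is type 0. Static position error constant K_pos = C(0)·G(0) = 20·0.4348 = 8.696.
Steady-state error to a unit step: e_ss = 1/(1+K_pos) = 1/9.696 = 0.103.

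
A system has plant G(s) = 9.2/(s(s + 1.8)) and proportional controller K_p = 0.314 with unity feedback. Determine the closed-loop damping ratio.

The closed-loop denominator is s(s+1.8) + 0.314·9.2 = s² + 1.8s + 2.889.
Matching s² + 2ζω_n s + ω_n²: ω_n = √2.889 = 1.7 rad/s and 2ζω_n = 1.8, so ζ = 1.8/(2·1.7) = 0.53.

ζ = 0.53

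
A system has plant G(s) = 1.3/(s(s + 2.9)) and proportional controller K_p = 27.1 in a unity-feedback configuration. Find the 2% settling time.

T_s ≈ 2.76 s

Closed-loop characteristic equation: s² + 2.9s + 35.23 = 0, so ω_n = 5.935 rad/s and ζ = 2.9/(2·5.935) = 0.2443.
2% settling time T_s ≈ 4/(ζω_n) = 4/1.45 = 2.76 s.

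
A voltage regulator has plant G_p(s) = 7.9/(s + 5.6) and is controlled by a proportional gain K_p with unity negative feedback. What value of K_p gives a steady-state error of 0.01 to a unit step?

K_p = 70.2

The loop is type 0, so e_ss(step) = 1/(1 + K_pos) with K_pos = K_p·G_p(0).
G_p(0) = 1.411. Require 1/(1 + K_p·1.411) = 0.01, so 1 + 1.411·K_p = 100.
K_p = (100 − 1)/1.411 = 70.2.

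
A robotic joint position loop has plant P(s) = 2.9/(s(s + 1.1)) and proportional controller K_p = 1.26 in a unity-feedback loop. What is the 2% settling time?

Closed-loop characteristic equation: s² + 1.1s + 3.654 = 0, so ω_n = 1.912 rad/s and ζ = 1.1/(2·1.912) = 0.2877.
2% settling time T_s ≈ 4/(ζω_n) = 4/0.55 = 7.27 s.

T_s ≈ 7.27 s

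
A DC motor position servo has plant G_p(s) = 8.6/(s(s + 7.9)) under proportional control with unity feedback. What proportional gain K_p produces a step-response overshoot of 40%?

K_p = 23.1

From %OS = 100·exp(−πζ/√(1−ζ²)) = 40%, ζ = −ln(0.4)/√(π²+ln²(0.4)) = 0.28.
Characteristic equation s² + 7.9s + 8.6K_p = 0 gives ζ = 7.9/(2√(8.6K_p)).
Setting ζ = 0.28: √(8.6K_p) = 7.9/(2·0.28) = 14.11, so K_p = 199/8.6 = 23.1.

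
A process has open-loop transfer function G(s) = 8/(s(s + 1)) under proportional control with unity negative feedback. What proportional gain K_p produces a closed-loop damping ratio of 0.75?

K_p = 0.0556

Closed-loop characteristic equation: s² + 1s + K_p·8 = 0.
So ω_n = √(8K_p) and 2ζω_n = 1, giving ζ = 1/(2√(8K_p)).
Setting ζ = 0.75: √(8K_p) = 1/(2·0.75) = 0.6667, so K_p = 0.4444/8 = 0.0556.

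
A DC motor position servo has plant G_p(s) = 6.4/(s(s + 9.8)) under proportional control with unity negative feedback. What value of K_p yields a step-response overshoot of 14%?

From %OS = 100·exp(−πζ/√(1−ζ²)) = 14%, ζ = −ln(0.14)/√(π²+ln²(0.14)) = 0.5305.
Characteristic equation s² + 9.8s + 6.4K_p = 0 gives ζ = 9.8/(2√(6.4K_p)).
Setting ζ = 0.5305: √(6.4K_p) = 9.8/(2·0.5305) = 9.236, so K_p = 85.31/6.4 = 13.3.

K_p = 13.3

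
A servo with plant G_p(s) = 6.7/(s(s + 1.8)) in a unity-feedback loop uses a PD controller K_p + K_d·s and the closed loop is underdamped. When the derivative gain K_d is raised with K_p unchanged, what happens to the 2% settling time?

Characteristic equation s² + (1.8 + 6.7K_d)s + 6.7K_p = 0: raising K_d increases ζω_n = (1.8+6.7K_d)/2 while the loop stays underdamped, so T_s ≈ 4/(ζω_n) decreases.

decrease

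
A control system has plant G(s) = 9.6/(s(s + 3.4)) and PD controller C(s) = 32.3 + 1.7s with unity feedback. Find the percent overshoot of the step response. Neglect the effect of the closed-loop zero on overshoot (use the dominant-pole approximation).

12%

Forward path: (32.3 + 1.7s)·9.6/(s(s+3.4)). The closed-loop characteristic equation is s² + (3.4 + 9.6·1.7)s + 9.6·32.3 = 0.
That is s² + 19.72s + 310.1 = 0, so ω_n = 17.61 rad/s and ζ = 19.72/(2·17.61) = 0.5599.
%OS = 100·exp(−πζ/√(1−ζ²)) = 12%.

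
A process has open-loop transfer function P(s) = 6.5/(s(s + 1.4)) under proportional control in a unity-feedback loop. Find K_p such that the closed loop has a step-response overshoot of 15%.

From %OS = 100·exp(−πζ/√(1−ζ²)) = 15%, ζ = −ln(0.15)/√(π²+ln²(0.15)) = 0.5169.
Characteristic equation s² + 1.4s + 6.5K_p = 0 gives ζ = 1.4/(2√(6.5K_p)).
Setting ζ = 0.5169: √(6.5K_p) = 1.4/(2·0.5169) = 1.354, so K_p = 1.834/6.5 = 0.282.

K_p = 0.282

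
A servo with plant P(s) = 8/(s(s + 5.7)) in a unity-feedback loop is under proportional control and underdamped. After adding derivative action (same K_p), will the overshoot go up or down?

decrease

The derivative term adds K·K_d to the s-coefficient of the characteristic equation, raising 2ζω_n while ω_n is unchanged; ζ increases, so overshoot decreases.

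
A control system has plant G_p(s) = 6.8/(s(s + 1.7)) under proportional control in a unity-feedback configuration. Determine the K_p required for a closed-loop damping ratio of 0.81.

Closed-loop characteristic equation: s² + 1.7s + K_p·6.8 = 0.
So ω_n = √(6.8K_p) and 2ζω_n = 1.7, giving ζ = 1.7/(2√(6.8K_p)).
Setting ζ = 0.81: √(6.8K_p) = 1.7/(2·0.81) = 1.049, so K_p = 1.101/6.8 = 0.162.

K_p = 0.162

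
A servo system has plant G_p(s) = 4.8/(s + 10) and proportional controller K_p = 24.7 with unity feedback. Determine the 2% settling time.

Closed-loop transfer function: T(s) = K_p·G_p(s)/(1 + K_p·G_p(s)) = 118.6/(s + 10 + 118.6) = 118.6/(s + 128.6).
Time constant τ = 1/128.6 = 0.007778 s, so the 2% settling time is about 4τ = 0.0311 s.

T_s ≈ 0.0311 s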